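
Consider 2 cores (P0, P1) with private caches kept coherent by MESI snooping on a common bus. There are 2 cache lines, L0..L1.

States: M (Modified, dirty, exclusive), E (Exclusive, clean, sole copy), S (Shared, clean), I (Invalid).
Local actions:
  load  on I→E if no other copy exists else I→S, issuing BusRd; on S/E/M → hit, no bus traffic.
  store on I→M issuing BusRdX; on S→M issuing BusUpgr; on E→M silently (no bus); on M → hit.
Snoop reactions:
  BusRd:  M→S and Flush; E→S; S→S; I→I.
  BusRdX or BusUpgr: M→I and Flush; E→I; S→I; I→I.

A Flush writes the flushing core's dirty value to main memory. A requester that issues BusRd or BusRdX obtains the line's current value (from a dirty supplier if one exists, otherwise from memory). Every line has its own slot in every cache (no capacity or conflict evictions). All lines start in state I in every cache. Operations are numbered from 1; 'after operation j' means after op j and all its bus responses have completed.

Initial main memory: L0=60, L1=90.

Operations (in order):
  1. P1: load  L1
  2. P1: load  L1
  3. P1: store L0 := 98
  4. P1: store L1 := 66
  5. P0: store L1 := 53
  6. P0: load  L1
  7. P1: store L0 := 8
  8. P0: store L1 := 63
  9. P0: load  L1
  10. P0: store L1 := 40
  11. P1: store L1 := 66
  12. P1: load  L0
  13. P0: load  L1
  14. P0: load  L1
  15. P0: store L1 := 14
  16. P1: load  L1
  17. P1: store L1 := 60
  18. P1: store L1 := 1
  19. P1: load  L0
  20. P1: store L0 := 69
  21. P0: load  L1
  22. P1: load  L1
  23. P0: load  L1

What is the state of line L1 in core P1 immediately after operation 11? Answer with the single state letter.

state = M

[1] P1: load  L1 | P0:I, P1:E(90) | bus: BusRd
[2] P1: load  L1 | P0:I, P1:E(90) | bus: none
[3] P1: store L0 := 98 | P0:I, P1:M(98) | bus: BusRdX
[4] P1: store L1 := 66 | P0:I, P1:M(66) | bus: none
[5] P0: store L1 := 53 | P0:M(53), P1:I | bus: BusRdX,Flush
[6] P0: load  L1 | P0:M(53), P1:I | bus: none
[7] P1: store L0 := 8 | P0:I, P1:M(8) | bus: none
[8] P0: store L1 := 63 | P0:M(63), P1:I | bus: none
[9] P0: load  L1 | P0:M(63), P1:I | bus: none
[10] P0: store L1 := 40 | P0:M(40), P1:I | bus: none
[11] P1: store L1 := 66 | P0:I, P1:M(66) | bus: BusRdX,Flush
[12] P1: load  L0 | P0:I, P1:M(8) | bus: none
[13] P0: load  L1 | P0:S(66), P1:S(66) | bus: BusRd,Flush
[14] P0: load  L1 | P0:S(66), P1:S(66) | bus: none
[15] P0: store L1 := 14 | P0:M(14), P1:I | bus: BusUpgr
[16] P1: load  L1 | P0:S(14), P1:S(14) | bus: BusRd,Flush
[17] P1: store L1 := 60 | P0:I, P1:M(60) | bus: BusUpgr
[18] P1: store L1 := 1 | P0:I, P1:M(1) | bus: none
[19] P1: load  L0 | P0:I, P1:M(8) | bus: none
[20] P1: store L0 := 69 | P0:I, P1:M(69) | bus: none
[21] P0: load  L1 | P0:S(1), P1:S(1) | bus: BusRd,Flush
[22] P1: load  L1 | P0:S(1), P1:S(1) | bus: none
[23] P0: load  L1 | P0:S(1), P1:S(1) | bus: none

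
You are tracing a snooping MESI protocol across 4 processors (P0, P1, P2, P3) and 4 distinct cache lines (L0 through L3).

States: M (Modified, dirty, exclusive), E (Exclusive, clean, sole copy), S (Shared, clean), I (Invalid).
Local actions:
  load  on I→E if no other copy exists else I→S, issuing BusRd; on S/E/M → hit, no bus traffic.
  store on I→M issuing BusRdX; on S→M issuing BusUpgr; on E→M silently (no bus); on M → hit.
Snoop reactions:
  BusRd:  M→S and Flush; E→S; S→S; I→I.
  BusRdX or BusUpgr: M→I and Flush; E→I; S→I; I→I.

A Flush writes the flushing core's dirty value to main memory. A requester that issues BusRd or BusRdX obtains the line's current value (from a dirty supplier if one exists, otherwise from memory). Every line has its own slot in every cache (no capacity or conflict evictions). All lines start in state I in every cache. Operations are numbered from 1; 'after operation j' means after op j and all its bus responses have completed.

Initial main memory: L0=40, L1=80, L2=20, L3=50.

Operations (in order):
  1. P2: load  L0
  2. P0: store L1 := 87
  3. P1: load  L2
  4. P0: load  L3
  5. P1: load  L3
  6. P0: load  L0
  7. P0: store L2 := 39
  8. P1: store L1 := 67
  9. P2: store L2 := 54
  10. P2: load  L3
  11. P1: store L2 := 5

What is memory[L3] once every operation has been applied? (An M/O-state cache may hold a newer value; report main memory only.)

memory[L3] = 50

[1] P2: load  L0 | P0:I, P1:I, P2:E(40), P3:I | bus: BusRd
[2] P0: store L1 := 87 | P0:M(87), P1:I, P2:I, P3:I | bus: BusRdX
[3] P1: load  L2 | P0:I, P1:E(20), P2:I, P3:I | bus: BusRd
[4] P0: load  L3 | P0:E(50), P1:I, P2:I, P3:I | bus: BusRd
[5] P1: load  L3 | P0:S(50), P1:S(50), P2:I, P3:I | bus: BusRd
[6] P0: load  L0 | P0:S(40), P1:I, P2:S(40), P3:I | bus: BusRd
[7] P0: store L2 := 39 | P0:M(39), P1:I, P2:I, P3:I | bus: BusRdX
[8] P1: store L1 := 67 | P0:I, P1:M(67), P2:I, P3:I | bus: BusRdX,Flush
[9] P2: store L2 := 54 | P0:I, P1:I, P2:M(54), P3:I | bus: BusRdX,Flush
[10] P2: load  L3 | P0:S(50), P1:S(50), P2:S(50), P3:I | bus: BusRd
[11] P1: store L2 := 5 | P0:I, P1:M(5), P2:I, P3:I | bus: BusRdX,Flush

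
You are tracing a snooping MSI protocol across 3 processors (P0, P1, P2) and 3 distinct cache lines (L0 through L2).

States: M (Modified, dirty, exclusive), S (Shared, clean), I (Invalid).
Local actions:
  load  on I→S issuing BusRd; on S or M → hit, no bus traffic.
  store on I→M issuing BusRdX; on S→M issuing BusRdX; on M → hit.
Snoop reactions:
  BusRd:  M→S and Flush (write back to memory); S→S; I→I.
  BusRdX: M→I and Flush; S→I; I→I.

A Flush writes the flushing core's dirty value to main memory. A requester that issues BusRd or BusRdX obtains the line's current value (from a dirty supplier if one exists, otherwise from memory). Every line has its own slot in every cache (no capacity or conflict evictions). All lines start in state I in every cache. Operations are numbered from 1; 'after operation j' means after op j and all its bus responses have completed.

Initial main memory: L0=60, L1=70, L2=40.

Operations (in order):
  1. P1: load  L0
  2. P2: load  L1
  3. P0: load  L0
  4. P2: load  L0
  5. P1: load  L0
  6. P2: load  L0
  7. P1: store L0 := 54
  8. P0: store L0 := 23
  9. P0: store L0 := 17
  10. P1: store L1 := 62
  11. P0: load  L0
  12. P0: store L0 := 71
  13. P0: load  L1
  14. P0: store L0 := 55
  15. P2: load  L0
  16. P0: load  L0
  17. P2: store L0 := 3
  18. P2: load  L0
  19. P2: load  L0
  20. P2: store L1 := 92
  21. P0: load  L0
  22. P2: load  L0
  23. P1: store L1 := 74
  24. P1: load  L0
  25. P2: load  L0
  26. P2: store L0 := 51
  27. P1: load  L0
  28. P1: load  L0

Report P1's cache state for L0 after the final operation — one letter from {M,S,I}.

state = S

  op1 P1: load  L0 → I/S/I on L0; bus BusRd; mem=60
  op2 P2: load  L1 → I/I/S on L1; bus BusRd; mem=70
  op3 P0: load  L0 → S/S/I on L0; bus BusRd; mem=60
  op4 P2: load  L0 → S/S/S on L0; bus BusRd; mem=60
  op5 P1: load  L0 → S/S/S on L0; bus (none); mem=60
  op6 P2: load  L0 → S/S/S on L0; bus (none); mem=60
  op7 P1: store L0 := 54 → I/M/I on L0; bus BusRdX; mem=60
  op8 P0: store L0 := 23 → M/I/I on L0; bus BusRdX Flush; mem=54
  op9 P0: store L0 := 17 → M/I/I on L0; bus (none); mem=54
  op10 P1: store L1 := 62 → I/M/I on L1; bus BusRdX; mem=70
  op11 P0: load  L0 → M/I/I on L0; bus (none); mem=54
  op12 P0: store L0 := 71 → M/I/I on L0; bus (none); mem=54
  op13 P0: load  L1 → S/S/I on L1; bus BusRd Flush; mem=62
  op14 P0: store L0 := 55 → M/I/I on L0; bus (none); mem=54
  op15 P2: load  L0 → S/I/S on L0; bus BusRd Flush; mem=55
  op16 P0: load  L0 → S/I/S on L0; bus (none); mem=55
  op17 P2: store L0 := 3 → I/I/M on L0; bus BusRdX; mem=55
  op18 P2: load  L0 → I/I/M on L0; bus (none); mem=55
  op19 P2: load  L0 → I/I/M on L0; bus (none); mem=55
  op20 P2: store L1 := 92 → I/I/M on L1; bus BusRdX; mem=62
  op21 P0: load  L0 → S/I/S on L0; bus BusRd Flush; mem=3
  op22 P2: load  L0 → S/I/S on L0; bus (none); mem=3
  op23 P1: store L1 := 74 → I/M/I on L1; bus BusRdX Flush; mem=92
  op24 P1: load  L0 → S/S/S on L0; bus BusRd; mem=3
  op25 P2: load  L0 → S/S/S on L0; bus (none); mem=3
  op26 P2: store L0 := 51 → I/I/M on L0; bus BusRdX; mem=3
  op27 P1: load  L0 → I/S/S on L0; bus BusRd Flush; mem=51
  op28 P1: load  L0 → I/S/S on L0; bus (none); mem=51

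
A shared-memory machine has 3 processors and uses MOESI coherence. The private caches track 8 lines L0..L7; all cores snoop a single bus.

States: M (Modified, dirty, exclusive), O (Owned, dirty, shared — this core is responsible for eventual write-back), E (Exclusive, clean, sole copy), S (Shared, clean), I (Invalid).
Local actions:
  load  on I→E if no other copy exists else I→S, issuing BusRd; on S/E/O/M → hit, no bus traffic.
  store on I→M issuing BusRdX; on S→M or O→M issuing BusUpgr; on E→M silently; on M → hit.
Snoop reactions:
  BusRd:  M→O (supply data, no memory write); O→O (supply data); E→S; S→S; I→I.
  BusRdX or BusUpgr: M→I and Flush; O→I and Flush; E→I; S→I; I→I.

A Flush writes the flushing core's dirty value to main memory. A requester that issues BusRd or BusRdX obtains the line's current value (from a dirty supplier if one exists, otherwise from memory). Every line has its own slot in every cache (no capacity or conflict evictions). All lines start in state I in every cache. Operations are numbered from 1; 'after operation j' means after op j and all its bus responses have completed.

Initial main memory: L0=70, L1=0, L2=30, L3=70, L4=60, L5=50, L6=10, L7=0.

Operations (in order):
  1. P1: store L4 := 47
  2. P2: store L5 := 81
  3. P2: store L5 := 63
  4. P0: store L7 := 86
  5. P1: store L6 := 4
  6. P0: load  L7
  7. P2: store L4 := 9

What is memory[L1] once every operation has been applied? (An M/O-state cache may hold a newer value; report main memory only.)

memory[L1] = 0

  op1 P1: store L4 := 47 → I/M/I on L4; bus BusRdX; mem=60
  op2 P2: store L5 := 81 → I/I/M on L5; bus BusRdX; mem=50
  op3 P2: store L5 := 63 → I/I/M on L5; bus (none); mem=50
  op4 P0: store L7 := 86 → M/I/I on L7; bus BusRdX; mem=0
  op5 P1: store L6 := 4 → I/M/I on L6; bus BusRdX; mem=10
  op6 P0: load  L7 → M/I/I on L7; bus (none); mem=0
  op7 P2: store L4 := 9 → I/I/M on L4; bus BusRdX Flush; mem=47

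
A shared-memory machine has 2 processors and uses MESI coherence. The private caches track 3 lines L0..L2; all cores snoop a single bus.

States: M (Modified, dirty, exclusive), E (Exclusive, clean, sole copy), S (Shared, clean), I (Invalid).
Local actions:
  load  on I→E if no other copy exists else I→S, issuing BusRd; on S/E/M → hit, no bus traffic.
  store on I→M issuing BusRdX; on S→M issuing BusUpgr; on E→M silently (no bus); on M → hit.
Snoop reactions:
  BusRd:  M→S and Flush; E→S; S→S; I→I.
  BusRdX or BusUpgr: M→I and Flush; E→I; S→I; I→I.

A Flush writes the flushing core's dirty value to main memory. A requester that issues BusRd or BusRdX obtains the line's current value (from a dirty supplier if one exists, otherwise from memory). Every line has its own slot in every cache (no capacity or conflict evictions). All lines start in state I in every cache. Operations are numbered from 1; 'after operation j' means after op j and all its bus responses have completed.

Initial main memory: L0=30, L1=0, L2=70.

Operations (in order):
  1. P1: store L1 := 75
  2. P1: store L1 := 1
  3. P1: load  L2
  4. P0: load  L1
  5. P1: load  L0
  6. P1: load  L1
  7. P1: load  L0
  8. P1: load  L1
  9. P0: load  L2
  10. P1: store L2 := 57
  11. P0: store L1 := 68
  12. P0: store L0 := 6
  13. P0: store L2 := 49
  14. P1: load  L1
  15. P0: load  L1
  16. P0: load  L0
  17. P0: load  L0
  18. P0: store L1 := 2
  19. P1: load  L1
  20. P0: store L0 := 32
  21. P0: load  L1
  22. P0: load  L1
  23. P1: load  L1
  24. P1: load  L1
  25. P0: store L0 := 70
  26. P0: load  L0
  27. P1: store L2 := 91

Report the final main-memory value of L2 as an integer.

  op1 P1: store L1 := 75 → I/M on L1; bus BusRdX; mem=0
  op2 P1: store L1 := 1 → I/M on L1; bus (none); mem=0
  op3 P1: load  L2 → I/E on L2; bus BusRd; mem=70
  op4 P0: load  L1 → S/S on L1; bus BusRd Flush; mem=1
  op5 P1: load  L0 → I/E on L0; bus BusRd; mem=30
  op6 P1: load  L1 → S/S on L1; bus (none); mem=1
  op7 P1: load  L0 → I/E on L0; bus (none); mem=30
  op8 P1: load  L1 → S/S on L1; bus (none); mem=1
  op9 P0: load  L2 → S/S on L2; bus BusRd; mem=70
  op10 P1: store L2 := 57 → I/M on L2; bus BusUpgr; mem=70
  op11 P0: store L1 := 68 → M/I on L1; bus BusUpgr; mem=1
  op12 P0: store L0 := 6 → M/I on L0; bus BusRdX; mem=30
  op13 P0: store L2 := 49 → M/I on L2; bus BusRdX Flush; mem=57
  op14 P1: load  L1 → S/S on L1; bus BusRd Flush; mem=68
  op15 P0: load  L1 → S/S on L1; bus (none); mem=68
  op16 P0: load  L0 → M/I on L0; bus (none); mem=30
  op17 P0: load  L0 → M/I on L0; bus (none); mem=30
  op18 P0: store L1 := 2 → M/I on L1; bus BusUpgr; mem=68
  op19 P1: load  L1 → S/S on L1; bus BusRd Flush; mem=2
  op20 P0: store L0 := 32 → M/I on L0; bus (none); mem=30
  op21 P0: load  L1 → S/S on L1; bus (none); mem=2
  op22 P0: load  L1 → S/S on L1; bus (none); mem=2
  op23 P1: load  L1 → S/S on L1; bus (none); mem=2
  op24 P1: load  L1 → S/S on L1; bus (none); mem=2
  op25 P0: store L0 := 70 → M/I on L0; bus (none); mem=30
  op26 P0: load  L0 → M/I on L0; bus (none); mem=30
  op27 P1: store L2 := 91 → I/M on L2; bus BusRdX Flush; mem=49

memory[L2] = 49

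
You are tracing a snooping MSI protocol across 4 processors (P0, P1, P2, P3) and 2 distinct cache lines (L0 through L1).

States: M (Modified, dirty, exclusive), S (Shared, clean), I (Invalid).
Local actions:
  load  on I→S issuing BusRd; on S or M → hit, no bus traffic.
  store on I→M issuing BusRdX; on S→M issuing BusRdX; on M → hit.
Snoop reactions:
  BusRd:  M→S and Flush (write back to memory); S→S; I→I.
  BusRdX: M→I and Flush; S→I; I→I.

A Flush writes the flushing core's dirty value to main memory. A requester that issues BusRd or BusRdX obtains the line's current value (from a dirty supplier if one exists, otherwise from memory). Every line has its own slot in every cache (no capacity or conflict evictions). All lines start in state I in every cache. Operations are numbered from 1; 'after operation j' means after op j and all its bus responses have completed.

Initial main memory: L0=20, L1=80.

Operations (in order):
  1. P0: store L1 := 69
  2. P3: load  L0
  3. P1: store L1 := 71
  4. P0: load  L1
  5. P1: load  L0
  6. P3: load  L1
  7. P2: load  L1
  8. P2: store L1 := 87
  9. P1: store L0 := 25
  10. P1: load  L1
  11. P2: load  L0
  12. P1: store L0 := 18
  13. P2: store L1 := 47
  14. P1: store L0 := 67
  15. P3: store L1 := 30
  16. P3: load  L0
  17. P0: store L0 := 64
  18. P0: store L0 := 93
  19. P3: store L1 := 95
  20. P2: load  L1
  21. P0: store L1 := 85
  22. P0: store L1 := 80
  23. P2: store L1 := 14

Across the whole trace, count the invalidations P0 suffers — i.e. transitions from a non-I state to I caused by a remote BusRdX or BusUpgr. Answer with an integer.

invalidations = 3

  op1 P0: store L1 := 69 → M/I/I/I on L1; bus BusRdX; mem=80
  op2 P3: load  L0 → I/I/I/S on L0; bus BusRd; mem=20
  op3 P1: store L1 := 71 → I/M/I/I on L1; bus BusRdX Flush; mem=69
  op4 P0: load  L1 → S/S/I/I on L1; bus BusRd Flush; mem=71
  op5 P1: load  L0 → I/S/I/S on L0; bus BusRd; mem=20
  op6 P3: load  L1 → S/S/I/S on L1; bus BusRd; mem=71
  op7 P2: load  L1 → S/S/S/S on L1; bus BusRd; mem=71
  op8 P2: store L1 := 87 → I/I/M/I on L1; bus BusRdX; mem=71
  op9 P1: store L0 := 25 → I/M/I/I on L0; bus BusRdX; mem=20
  op10 P1: load  L1 → I/S/S/I on L1; bus BusRd Flush; mem=87
  op11 P2: load  L0 → I/S/S/I on L0; bus BusRd Flush; mem=25
  op12 P1: store L0 := 18 → I/M/I/I on L0; bus BusRdX; mem=25
  op13 P2: store L1 := 47 → I/I/M/I on L1; bus BusRdX; mem=87
  op14 P1: store L0 := 67 → I/M/I/I on L0; bus (none); mem=25
  op15 P3: store L1 := 30 → I/I/I/M on L1; bus BusRdX Flush; mem=47
  op16 P3: load  L0 → I/S/I/S on L0; bus BusRd Flush; mem=67
  op17 P0: store L0 := 64 → M/I/I/I on L0; bus BusRdX; mem=67
  op18 P0: store L0 := 93 → M/I/I/I on L0; bus (none); mem=67
  op19 P3: store L1 := 95 → I/I/I/M on L1; bus (none); mem=47
  op20 P2: load  L1 → I/I/S/S on L1; bus BusRd Flush; mem=95
  op21 P0: store L1 := 85 → M/I/I/I on L1; bus BusRdX; mem=95
  op22 P0: store L1 := 80 → M/I/I/I on L1; bus (none); mem=95
  op23 P2: store L1 := 14 → I/I/M/I on L1; bus BusRdX Flush; mem=80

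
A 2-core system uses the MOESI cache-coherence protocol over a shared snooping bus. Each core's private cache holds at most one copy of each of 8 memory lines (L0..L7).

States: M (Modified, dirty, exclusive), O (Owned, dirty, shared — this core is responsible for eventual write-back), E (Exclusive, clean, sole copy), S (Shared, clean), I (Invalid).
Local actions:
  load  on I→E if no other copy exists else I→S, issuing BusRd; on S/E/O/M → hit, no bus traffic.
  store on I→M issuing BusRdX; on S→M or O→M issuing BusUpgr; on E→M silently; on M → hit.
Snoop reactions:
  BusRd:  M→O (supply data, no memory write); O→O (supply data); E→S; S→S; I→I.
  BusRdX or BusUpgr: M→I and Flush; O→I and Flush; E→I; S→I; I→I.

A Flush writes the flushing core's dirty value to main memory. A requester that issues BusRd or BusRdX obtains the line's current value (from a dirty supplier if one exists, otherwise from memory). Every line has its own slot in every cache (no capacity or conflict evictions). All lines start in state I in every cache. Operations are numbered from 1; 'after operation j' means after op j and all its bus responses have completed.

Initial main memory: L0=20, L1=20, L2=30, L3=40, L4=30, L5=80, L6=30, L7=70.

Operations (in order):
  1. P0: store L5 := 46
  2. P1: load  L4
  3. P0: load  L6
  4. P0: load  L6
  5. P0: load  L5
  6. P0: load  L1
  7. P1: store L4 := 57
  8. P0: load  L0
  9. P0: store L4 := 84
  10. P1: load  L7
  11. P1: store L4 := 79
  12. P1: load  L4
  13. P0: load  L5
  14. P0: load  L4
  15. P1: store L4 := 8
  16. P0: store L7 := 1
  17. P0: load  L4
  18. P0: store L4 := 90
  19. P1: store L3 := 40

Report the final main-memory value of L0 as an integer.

memory[L0] = 20

  op1 P0: store L5 := 46 → M/I on L5; bus BusRdX; mem=80
  op2 P1: load  L4 → I/E on L4; bus BusRd; mem=30
  op3 P0: load  L6 → E/I on L6; bus BusRd; mem=30
  op4 P0: load  L6 → E/I on L6; bus (none); mem=30
  op5 P0: load  L5 → M/I on L5; bus (none); mem=80
  op6 P0: load  L1 → E/I on L1; bus BusRd; mem=20
  op7 P1: store L4 := 57 → I/M on L4; bus (none); mem=30
  op8 P0: load  L0 → E/I on L0; bus BusRd; mem=20
  op9 P0: store L4 := 84 → M/I on L4; bus BusRdX Flush; mem=57
  op10 P1: load  L7 → I/E on L7; bus BusRd; mem=70
  op11 P1: store L4 := 79 → I/M on L4; bus BusRdX Flush; mem=84
  op12 P1: load  L4 → I/M on L4; bus (none); mem=84
  op13 P0: load  L5 → M/I on L5; bus (none); mem=80
  op14 P0: load  L4 → S/O on L4; bus BusRd; mem=84
  op15 P1: store L4 := 8 → I/M on L4; bus BusUpgr; mem=84
  op16 P0: store L7 := 1 → M/I on L7; bus BusRdX; mem=70
  op17 P0: load  L4 → S/O on L4; bus BusRd; mem=84
  op18 P0: store L4 := 90 → M/I on L4; bus BusUpgr Flush; mem=8
  op19 P1: store L3 := 40 → I/M on L3; bus BusRdX; mem=40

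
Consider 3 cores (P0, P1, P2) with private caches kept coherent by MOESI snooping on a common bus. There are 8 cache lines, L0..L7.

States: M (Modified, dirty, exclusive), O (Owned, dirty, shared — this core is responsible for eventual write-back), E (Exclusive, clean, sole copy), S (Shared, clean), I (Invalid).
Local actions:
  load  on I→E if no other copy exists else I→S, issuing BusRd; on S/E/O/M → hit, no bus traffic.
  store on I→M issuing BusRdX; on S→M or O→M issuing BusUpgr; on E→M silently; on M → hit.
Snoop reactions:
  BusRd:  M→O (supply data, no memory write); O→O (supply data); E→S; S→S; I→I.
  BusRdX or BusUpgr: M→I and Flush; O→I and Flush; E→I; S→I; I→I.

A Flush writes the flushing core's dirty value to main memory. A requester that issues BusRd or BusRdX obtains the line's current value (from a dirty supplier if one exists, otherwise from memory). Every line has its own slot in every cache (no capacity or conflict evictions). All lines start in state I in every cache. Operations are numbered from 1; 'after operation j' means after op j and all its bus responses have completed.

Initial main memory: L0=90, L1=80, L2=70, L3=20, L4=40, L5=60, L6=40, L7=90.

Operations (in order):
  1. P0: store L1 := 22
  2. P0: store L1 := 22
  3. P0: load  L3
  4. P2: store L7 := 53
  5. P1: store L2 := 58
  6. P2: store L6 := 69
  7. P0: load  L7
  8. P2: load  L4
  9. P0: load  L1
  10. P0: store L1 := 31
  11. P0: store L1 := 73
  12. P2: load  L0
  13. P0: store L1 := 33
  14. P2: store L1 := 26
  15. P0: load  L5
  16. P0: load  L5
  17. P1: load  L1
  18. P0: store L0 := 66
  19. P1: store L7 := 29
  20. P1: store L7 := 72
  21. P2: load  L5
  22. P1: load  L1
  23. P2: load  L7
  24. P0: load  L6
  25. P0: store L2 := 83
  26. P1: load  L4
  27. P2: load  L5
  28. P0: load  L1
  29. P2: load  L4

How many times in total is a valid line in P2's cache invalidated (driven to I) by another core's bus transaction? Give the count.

step 1: P0: store L1 := 22  ⟶  MII  (L1)  txn=BusRdX  M[L1]=80
step 2: P0: store L1 := 22  ⟶  MII  (L1)  txn=∅  M[L1]=80
step 3: P0: load  L3  ⟶  EII  (L3)  txn=BusRd  M[L3]=20
step 4: P2: store L7 := 53  ⟶  IIM  (L7)  txn=BusRdX  M[L7]=90
step 5: P1: store L2 := 58  ⟶  IMI  (L2)  txn=BusRdX  M[L2]=70
step 6: P2: store L6 := 69  ⟶  IIM  (L6)  txn=BusRdX  M[L6]=40
step 7: P0: load  L7  ⟶  SIO  (L7)  txn=BusRd  M[L7]=90
step 8: P2: load  L4  ⟶  IIE  (L4)  txn=BusRd  M[L4]=40
step 9: P0: load  L1  ⟶  MII  (L1)  txn=∅  M[L1]=80
step 10: P0: store L1 := 31  ⟶  MII  (L1)  txn=∅  M[L1]=80
step 11: P0: store L1 := 73  ⟶  MII  (L1)  txn=∅  M[L1]=80
step 12: P2: load  L0  ⟶  IIE  (L0)  txn=BusRd  M[L0]=90
step 13: P0: store L1 := 33  ⟶  MII  (L1)  txn=∅  M[L1]=80
step 14: P2: store L1 := 26  ⟶  IIM  (L1)  txn=BusRdX+Flush  M[L1]=33
step 15: P0: load  L5  ⟶  EII  (L5)  txn=BusRd  M[L5]=60
step 16: P0: load  L5  ⟶  EII  (L5)  txn=∅  M[L5]=60
step 17: P1: load  L1  ⟶  ISO  (L1)  txn=BusRd  M[L1]=33
step 18: P0: store L0 := 66  ⟶  MII  (L0)  txn=BusRdX  M[L0]=90
step 19: P1: store L7 := 29  ⟶  IMI  (L7)  txn=BusRdX+Flush  M[L7]=53
step 20: P1: store L7 := 72  ⟶  IMI  (L7)  txn=∅  M[L7]=53
step 21: P2: load  L5  ⟶  SIS  (L5)  txn=BusRd  M[L5]=60
step 22: P1: load  L1  ⟶  ISO  (L1)  txn=∅  M[L1]=33
step 23: P2: load  L7  ⟶  IOS  (L7)  txn=BusRd  M[L7]=53
step 24: P0: load  L6  ⟶  SIO  (L6)  txn=BusRd  M[L6]=40
step 25: P0: store L2 := 83  ⟶  MII  (L2)  txn=BusRdX+Flush  M[L2]=58
step 26: P1: load  L4  ⟶  ISS  (L4)  txn=BusRd  M[L4]=40
step 27: P2: load  L5  ⟶  SIS  (L5)  txn=∅  M[L5]=60
step 28: P0: load  L1  ⟶  SSO  (L1)  txn=BusRd  M[L1]=33
step 29: P2: load  L4  ⟶  ISS  (L4)  txn=∅  M[L4]=40

invalidations = 2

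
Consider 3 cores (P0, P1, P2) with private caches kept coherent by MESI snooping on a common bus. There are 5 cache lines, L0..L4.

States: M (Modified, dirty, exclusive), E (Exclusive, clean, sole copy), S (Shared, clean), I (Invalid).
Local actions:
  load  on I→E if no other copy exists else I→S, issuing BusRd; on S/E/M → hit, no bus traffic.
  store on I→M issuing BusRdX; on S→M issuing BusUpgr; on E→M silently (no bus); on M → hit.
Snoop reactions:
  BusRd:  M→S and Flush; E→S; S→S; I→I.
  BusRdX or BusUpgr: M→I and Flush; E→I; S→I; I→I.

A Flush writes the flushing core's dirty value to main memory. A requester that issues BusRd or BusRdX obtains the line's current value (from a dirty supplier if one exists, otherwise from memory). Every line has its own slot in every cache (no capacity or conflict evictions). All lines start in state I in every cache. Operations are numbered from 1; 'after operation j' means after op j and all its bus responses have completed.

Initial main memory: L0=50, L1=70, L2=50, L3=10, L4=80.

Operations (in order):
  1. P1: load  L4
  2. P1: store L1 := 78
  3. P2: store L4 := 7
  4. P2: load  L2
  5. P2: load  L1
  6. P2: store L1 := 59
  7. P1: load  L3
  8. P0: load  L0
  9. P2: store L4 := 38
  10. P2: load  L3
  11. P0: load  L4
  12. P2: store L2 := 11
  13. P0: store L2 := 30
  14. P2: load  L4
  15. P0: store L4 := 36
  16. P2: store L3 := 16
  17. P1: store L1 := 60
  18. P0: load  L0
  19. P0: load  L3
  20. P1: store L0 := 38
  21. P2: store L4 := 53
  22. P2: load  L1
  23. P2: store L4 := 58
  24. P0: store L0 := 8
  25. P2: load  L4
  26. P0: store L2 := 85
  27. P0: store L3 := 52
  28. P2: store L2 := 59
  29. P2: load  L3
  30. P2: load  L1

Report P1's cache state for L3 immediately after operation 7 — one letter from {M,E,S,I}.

1. P1: load  L4  bus=[BusRd]  L4: P0=I P1=E P2=I  mem[L4]=80
2. P1: store L1 := 78  bus=[BusRdX]  L1: P0=I P1=M P2=I  mem[L1]=70
3. P2: store L4 := 7  bus=[BusRdX]  L4: P0=I P1=I P2=M  mem[L4]=80
4. P2: load  L2  bus=[BusRd]  L2: P0=I P1=I P2=E  mem[L2]=50
5. P2: load  L1  bus=[BusRd,Flush]  L1: P0=I P1=S P2=S  mem[L1]=78
6. P2: store L1 := 59  bus=[BusUpgr]  L1: P0=I P1=I P2=M  mem[L1]=78
7. P1: load  L3  bus=[BusRd]  L3: P0=I P1=E P2=I  mem[L3]=10
8. P0: load  L0  bus=[BusRd]  L0: P0=E P1=I P2=I  mem[L0]=50
9. P2: store L4 := 38  bus=[-]  L4: P0=I P1=I P2=M  mem[L4]=80
10. P2: load  L3  bus=[BusRd]  L3: P0=I P1=S P2=S  mem[L3]=10
11. P0: load  L4  bus=[BusRd,Flush]  L4: P0=S P1=I P2=S  mem[L4]=38
12. P2: store L2 := 11  bus=[-]  L2: P0=I P1=I P2=M  mem[L2]=50
13. P0: store L2 := 30  bus=[BusRdX,Flush]  L2: P0=M P1=I P2=I  mem[L2]=11
14. P2: load  L4  bus=[-]  L4: P0=S P1=I P2=S  mem[L4]=38
15. P0: store L4 := 36  bus=[BusUpgr]  L4: P0=M P1=I P2=I  mem[L4]=38
16. P2: store L3 := 16  bus=[BusUpgr]  L3: P0=I P1=I P2=M  mem[L3]=10
17. P1: store L1 := 60  bus=[BusRdX,Flush]  L1: P0=I P1=M P2=I  mem[L1]=59
18. P0: load  L0  bus=[-]  L0: P0=E P1=I P2=I  mem[L0]=50
19. P0: load  L3  bus=[BusRd,Flush]  L3: P0=S P1=I P2=S  mem[L3]=16
20. P1: store L0 := 38  bus=[BusRdX]  L0: P0=I P1=M P2=I  mem[L0]=50
21. P2: store L4 := 53  bus=[BusRdX,Flush]  L4: P0=I P1=I P2=M  mem[L4]=36
22. P2: load  L1  bus=[BusRd,Flush]  L1: P0=I P1=S P2=S  mem[L1]=60
23. P2: store L4 := 58  bus=[-]  L4: P0=I P1=I P2=M  mem[L4]=36
24. P0: store L0 := 8  bus=[BusRdX,Flush]  L0: P0=M P1=I P2=I  mem[L0]=38
25. P2: load  L4  bus=[-]  L4: P0=I P1=I P2=M  mem[L4]=36
26. P0: store L2 := 85  bus=[-]  L2: P0=M P1=I P2=I  mem[L2]=11
27. P0: store L3 := 52  bus=[BusUpgr]  L3: P0=M P1=I P2=I  mem[L3]=16
28. P2: store L2 := 59  bus=[BusRdX,Flush]  L2: P0=I P1=I P2=M  mem[L2]=85
29. P2: load  L3  bus=[BusRd,Flush]  L3: P0=S P1=I P2=S  mem[L3]=52
30. P2: load  L1  bus=[-]  L1: P0=I P1=S P2=S  mem[L1]=60

state = E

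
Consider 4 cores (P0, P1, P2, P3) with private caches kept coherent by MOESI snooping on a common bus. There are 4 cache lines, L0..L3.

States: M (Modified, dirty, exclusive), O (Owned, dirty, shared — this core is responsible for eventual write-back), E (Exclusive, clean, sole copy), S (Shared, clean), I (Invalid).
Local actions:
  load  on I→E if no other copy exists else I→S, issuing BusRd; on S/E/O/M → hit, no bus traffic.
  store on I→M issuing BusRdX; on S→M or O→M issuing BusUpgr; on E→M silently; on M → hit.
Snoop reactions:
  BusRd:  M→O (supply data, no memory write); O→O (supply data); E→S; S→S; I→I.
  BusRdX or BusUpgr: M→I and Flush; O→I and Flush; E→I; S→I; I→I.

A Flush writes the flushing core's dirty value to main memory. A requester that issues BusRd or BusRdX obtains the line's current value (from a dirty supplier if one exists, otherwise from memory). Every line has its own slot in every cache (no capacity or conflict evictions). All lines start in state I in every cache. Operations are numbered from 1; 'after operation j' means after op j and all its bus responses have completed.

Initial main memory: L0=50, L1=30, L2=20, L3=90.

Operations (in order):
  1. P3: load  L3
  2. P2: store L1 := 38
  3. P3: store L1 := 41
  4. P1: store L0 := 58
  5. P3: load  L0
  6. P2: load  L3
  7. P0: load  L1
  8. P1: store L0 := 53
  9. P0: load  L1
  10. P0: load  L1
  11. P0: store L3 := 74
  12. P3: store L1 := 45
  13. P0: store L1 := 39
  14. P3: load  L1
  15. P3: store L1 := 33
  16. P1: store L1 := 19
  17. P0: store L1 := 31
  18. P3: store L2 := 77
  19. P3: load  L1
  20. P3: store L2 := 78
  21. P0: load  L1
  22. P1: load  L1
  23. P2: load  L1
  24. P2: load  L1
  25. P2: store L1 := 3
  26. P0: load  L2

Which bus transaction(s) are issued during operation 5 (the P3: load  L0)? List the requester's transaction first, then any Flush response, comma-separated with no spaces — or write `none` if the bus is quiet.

  op1 P3: load  L3 → I/I/I/E on L3; bus BusRd; mem=90
  op2 P2: store L1 := 38 → I/I/M/I on L1; bus BusRdX; mem=30
  op3 P3: store L1 := 41 → I/I/I/M on L1; bus BusRdX Flush; mem=38
  op4 P1: store L0 := 58 → I/M/I/I on L0; bus BusRdX; mem=50
  op5 P3: load  L0 → I/O/I/S on L0; bus BusRd; mem=50
  op6 P2: load  L3 → I/I/S/S on L3; bus BusRd; mem=90
  op7 P0: load  L1 → S/I/I/O on L1; bus BusRd; mem=38
  op8 P1: store L0 := 53 → I/M/I/I on L0; bus BusUpgr; mem=50
  op9 P0: load  L1 → S/I/I/O on L1; bus (none); mem=38
  op10 P0: load  L1 → S/I/I/O on L1; bus (none); mem=38
  op11 P0: store L3 := 74 → M/I/I/I on L3; bus BusRdX; mem=90
  op12 P3: store L1 := 45 → I/I/I/M on L1; bus BusUpgr; mem=38
  op13 P0: store L1 := 39 → M/I/I/I on L1; bus BusRdX Flush; mem=45
  op14 P3: load  L1 → O/I/I/S on L1; bus BusRd; mem=45
  op15 P3: store L1 := 33 → I/I/I/M on L1; bus BusUpgr Flush; mem=39
  op16 P1: store L1 := 19 → I/M/I/I on L1; bus BusRdX Flush; mem=33
  op17 P0: store L1 := 31 → M/I/I/I on L1; bus BusRdX Flush; mem=19
  op18 P3: store L2 := 77 → I/I/I/M on L2; bus BusRdX; mem=20
  op19 P3: load  L1 → O/I/I/S on L1; bus BusRd; mem=19
  op20 P3: store L2 := 78 → I/I/I/M on L2; bus (none); mem=20
  op21 P0: load  L1 → O/I/I/S on L1; bus (none); mem=19
  op22 P1: load  L1 → O/S/I/S on L1; bus BusRd; mem=19
  op23 P2: load  L1 → O/S/S/S on L1; bus BusRd; mem=19
  op24 P2: load  L1 → O/S/S/S on L1; bus (none); mem=19
  op25 P2: store L1 := 3 → I/I/M/I on L1; bus BusUpgr Flush; mem=31
  op26 P0: load  L2 → S/I/I/O on L2; bus BusRd; mem=20

bus = BusRd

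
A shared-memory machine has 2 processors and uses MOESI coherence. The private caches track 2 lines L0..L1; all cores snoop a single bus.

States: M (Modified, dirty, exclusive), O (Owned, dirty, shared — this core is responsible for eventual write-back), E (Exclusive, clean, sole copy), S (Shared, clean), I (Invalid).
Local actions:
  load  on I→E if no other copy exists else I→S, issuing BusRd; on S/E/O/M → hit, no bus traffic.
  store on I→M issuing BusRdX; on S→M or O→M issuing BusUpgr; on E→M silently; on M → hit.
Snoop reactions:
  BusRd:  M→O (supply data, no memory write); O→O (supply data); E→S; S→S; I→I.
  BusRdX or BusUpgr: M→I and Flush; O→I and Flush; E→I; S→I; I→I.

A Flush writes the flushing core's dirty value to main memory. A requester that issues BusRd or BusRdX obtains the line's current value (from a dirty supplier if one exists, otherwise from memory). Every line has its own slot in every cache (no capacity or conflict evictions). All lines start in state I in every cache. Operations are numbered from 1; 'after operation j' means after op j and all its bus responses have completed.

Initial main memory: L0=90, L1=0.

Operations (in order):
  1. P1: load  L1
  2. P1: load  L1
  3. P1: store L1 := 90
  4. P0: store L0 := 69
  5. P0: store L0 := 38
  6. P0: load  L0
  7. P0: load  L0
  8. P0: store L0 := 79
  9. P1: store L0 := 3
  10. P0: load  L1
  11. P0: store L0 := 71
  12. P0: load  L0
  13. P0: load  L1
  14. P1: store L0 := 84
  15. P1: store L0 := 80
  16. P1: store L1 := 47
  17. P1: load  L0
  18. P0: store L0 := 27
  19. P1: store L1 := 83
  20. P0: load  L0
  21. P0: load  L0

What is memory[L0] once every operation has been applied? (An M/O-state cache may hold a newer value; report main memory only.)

  op1 P1: load  L1 → I/E on L1; bus BusRd; mem=0
  op2 P1: load  L1 → I/E on L1; bus (none); mem=0
  op3 P1: store L1 := 90 → I/M on L1; bus (none); mem=0
  op4 P0: store L0 := 69 → M/I on L0; bus BusRdX; mem=90
  op5 P0: store L0 := 38 → M/I on L0; bus (none); mem=90
  op6 P0: load  L0 → M/I on L0; bus (none); mem=90
  op7 P0: load  L0 → M/I on L0; bus (none); mem=90
  op8 P0: store L0 := 79 → M/I on L0; bus (none); mem=90
  op9 P1: store L0 := 3 → I/M on L0; bus BusRdX Flush; mem=79
  op10 P0: load  L1 → S/O on L1; bus BusRd; mem=0
  op11 P0: store L0 := 71 → M/I on L0; bus BusRdX Flush; mem=3
  op12 P0: load  L0 → M/I on L0; bus (none); mem=3
  op13 P0: load  L1 → S/O on L1; bus (none); mem=0
  op14 P1: store L0 := 84 → I/M on L0; bus BusRdX Flush; mem=71
  op15 P1: store L0 := 80 → I/M on L0; bus (none); mem=71
  op16 P1: store L1 := 47 → I/M on L1; bus BusUpgr; mem=0
  op17 P1: load  L0 → I/M on L0; bus (none); mem=71
  op18 P0: store L0 := 27 → M/I on L0; bus BusRdX Flush; mem=80
  op19 P1: store L1 := 83 → I/M on L1; bus (none); mem=0
  op20 P0: load  L0 → M/I on L0; bus (none); mem=80
  op21 P0: load  L0 → M/I on L0; bus (none); mem=80

memory[L0] = 80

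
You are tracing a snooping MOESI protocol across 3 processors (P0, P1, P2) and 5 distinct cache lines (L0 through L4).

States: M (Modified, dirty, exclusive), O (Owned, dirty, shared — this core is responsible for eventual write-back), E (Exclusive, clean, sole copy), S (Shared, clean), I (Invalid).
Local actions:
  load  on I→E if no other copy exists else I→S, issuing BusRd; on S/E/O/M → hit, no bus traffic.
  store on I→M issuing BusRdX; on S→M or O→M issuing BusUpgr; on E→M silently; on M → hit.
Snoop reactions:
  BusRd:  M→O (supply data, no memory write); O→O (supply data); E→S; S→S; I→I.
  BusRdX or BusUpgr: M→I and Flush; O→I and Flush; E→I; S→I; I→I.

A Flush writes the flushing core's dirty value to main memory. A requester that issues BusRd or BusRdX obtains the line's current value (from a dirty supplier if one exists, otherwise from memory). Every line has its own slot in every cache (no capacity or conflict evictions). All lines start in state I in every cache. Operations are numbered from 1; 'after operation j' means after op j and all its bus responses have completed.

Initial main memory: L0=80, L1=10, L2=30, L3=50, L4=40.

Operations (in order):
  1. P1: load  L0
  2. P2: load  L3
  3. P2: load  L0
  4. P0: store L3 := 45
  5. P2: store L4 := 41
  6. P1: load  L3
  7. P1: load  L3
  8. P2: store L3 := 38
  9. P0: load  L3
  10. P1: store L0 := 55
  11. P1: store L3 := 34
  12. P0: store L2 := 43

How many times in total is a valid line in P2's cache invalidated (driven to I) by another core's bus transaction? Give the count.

invalidations = 3

  op1 P1: load  L0 → I/E/I on L0; bus BusRd; mem=80
  op2 P2: load  L3 → I/I/E on L3; bus BusRd; mem=50
  op3 P2: load  L0 → I/S/S on L0; bus BusRd; mem=80
  op4 P0: store L3 := 45 → M/I/I on L3; bus BusRdX; mem=50
  op5 P2: store L4 := 41 → I/I/M on L4; bus BusRdX; mem=40
  op6 P1: load  L3 → O/S/I on L3; bus BusRd; mem=50
  op7 P1: load  L3 → O/S/I on L3; bus (none); mem=50
  op8 P2: store L3 := 38 → I/I/M on L3; bus BusRdX Flush; mem=45
  op9 P0: load  L3 → S/I/O on L3; bus BusRd; mem=45
  op10 P1: store L0 := 55 → I/M/I on L0; bus BusUpgr; mem=80
  op11 P1: store L3 := 34 → I/M/I on L3; bus BusRdX Flush; mem=38
  op12 P0: store L2 := 43 → M/I/I on L2; bus BusRdX; mem=30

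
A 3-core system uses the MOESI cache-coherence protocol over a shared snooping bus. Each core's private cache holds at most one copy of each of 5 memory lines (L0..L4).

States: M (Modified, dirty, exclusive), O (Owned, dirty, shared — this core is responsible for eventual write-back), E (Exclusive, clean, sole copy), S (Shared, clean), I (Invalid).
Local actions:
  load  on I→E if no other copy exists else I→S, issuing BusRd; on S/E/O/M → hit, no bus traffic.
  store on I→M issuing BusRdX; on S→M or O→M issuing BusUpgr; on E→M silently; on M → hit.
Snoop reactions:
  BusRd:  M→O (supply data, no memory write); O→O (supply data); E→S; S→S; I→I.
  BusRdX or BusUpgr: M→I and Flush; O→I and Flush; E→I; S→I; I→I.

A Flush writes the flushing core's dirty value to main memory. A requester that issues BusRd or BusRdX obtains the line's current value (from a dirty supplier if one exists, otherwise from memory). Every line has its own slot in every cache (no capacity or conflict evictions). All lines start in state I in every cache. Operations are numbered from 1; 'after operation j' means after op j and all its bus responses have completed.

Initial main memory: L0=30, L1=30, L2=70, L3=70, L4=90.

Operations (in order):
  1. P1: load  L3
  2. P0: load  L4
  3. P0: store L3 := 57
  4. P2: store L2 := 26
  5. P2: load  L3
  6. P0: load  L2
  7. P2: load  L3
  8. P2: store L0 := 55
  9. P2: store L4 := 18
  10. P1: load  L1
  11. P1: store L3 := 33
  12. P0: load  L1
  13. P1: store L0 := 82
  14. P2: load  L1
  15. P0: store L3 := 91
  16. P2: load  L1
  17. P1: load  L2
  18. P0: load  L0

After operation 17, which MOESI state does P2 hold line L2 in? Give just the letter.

[1] P1: load  L3 | P0:I, P1:E(70), P2:I | bus: BusRd
[2] P0: load  L4 | P0:E(90), P1:I, P2:I | bus: BusRd
[3] P0: store L3 := 57 | P0:M(57), P1:I, P2:I | bus: BusRdX
[4] P2: store L2 := 26 | P0:I, P1:I, P2:M(26) | bus: BusRdX
[5] P2: load  L3 | P0:O(57), P1:I, P2:S(57) | bus: BusRd
[6] P0: load  L2 | P0:S(26), P1:I, P2:O(26) | bus: BusRd
[7] P2: load  L3 | P0:O(57), P1:I, P2:S(57) | bus: none
[8] P2: store L0 := 55 | P0:I, P1:I, P2:M(55) | bus: BusRdX
[9] P2: store L4 := 18 | P0:I, P1:I, P2:M(18) | bus: BusRdX
[10] P1: load  L1 | P0:I, P1:E(30), P2:I | bus: BusRd
[11] P1: store L3 := 33 | P0:I, P1:M(33), P2:I | bus: BusRdX,Flush
[12] P0: load  L1 | P0:S(30), P1:S(30), P2:I | bus: BusRd
[13] P1: store L0 := 82 | P0:I, P1:M(82), P2:I | bus: BusRdX,Flush
[14] P2: load  L1 | P0:S(30), P1:S(30), P2:S(30) | bus: BusRd
[15] P0: store L3 := 91 | P0:M(91), P1:I, P2:I | bus: BusRdX,Flush
[16] P2: load  L1 | P0:S(30), P1:S(30), P2:S(30) | bus: none
[17] P1: load  L2 | P0:S(26), P1:S(26), P2:O(26) | bus: BusRd
[18] P0: load  L0 | P0:S(82), P1:O(82), P2:I | bus: BusRd

state = O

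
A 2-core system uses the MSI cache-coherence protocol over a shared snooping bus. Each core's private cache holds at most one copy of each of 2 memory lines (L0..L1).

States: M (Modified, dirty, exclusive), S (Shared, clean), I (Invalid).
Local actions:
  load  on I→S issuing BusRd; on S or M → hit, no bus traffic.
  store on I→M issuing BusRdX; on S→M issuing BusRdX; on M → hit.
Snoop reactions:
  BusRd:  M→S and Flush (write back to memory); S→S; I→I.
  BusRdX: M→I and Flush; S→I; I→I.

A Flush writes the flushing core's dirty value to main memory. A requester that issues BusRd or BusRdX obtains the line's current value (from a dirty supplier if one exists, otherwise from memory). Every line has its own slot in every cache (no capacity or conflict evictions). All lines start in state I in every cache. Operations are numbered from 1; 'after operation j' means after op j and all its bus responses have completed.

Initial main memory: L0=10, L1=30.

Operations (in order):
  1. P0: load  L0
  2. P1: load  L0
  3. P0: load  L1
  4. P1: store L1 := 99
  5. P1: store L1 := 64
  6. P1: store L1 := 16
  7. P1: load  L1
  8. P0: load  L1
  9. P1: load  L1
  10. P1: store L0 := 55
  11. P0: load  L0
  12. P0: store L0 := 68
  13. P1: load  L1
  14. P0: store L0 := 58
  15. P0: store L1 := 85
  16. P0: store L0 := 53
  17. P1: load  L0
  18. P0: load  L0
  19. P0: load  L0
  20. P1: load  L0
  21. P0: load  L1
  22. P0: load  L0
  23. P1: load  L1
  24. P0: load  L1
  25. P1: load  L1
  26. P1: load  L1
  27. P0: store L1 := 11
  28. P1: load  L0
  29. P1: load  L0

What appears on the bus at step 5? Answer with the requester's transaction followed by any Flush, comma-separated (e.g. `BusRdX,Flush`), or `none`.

1. P0: load  L0  bus=[BusRd]  L0: P0=S P1=I  mem[L0]=10
2. P1: load  L0  bus=[BusRd]  L0: P0=S P1=S  mem[L0]=10
3. P0: load  L1  bus=[BusRd]  L1: P0=S P1=I  mem[L1]=30
4. P1: store L1 := 99  bus=[BusRdX]  L1: P0=I P1=M  mem[L1]=30
5. P1: store L1 := 64  bus=[-]  L1: P0=I P1=M  mem[L1]=30
6. P1: store L1 := 16  bus=[-]  L1: P0=I P1=M  mem[L1]=30
7. P1: load  L1  bus=[-]  L1: P0=I P1=M  mem[L1]=30
8. P0: load  L1  bus=[BusRd,Flush]  L1: P0=S P1=S  mem[L1]=16
9. P1: load  L1  bus=[-]  L1: P0=S P1=S  mem[L1]=16
10. P1: store L0 := 55  bus=[BusRdX]  L0: P0=I P1=M  mem[L0]=10
11. P0: load  L0  bus=[BusRd,Flush]  L0: P0=S P1=S  mem[L0]=55
12. P0: store L0 := 68  bus=[BusRdX]  L0: P0=M P1=I  mem[L0]=55
13. P1: load  L1  bus=[-]  L1: P0=S P1=S  mem[L1]=16
14. P0: store L0 := 58  bus=[-]  L0: P0=M P1=I  mem[L0]=55
15. P0: store L1 := 85  bus=[BusRdX]  L1: P0=M P1=I  mem[L1]=16
16. P0: store L0 := 53  bus=[-]  L0: P0=M P1=I  mem[L0]=55
17. P1: load  L0  bus=[BusRd,Flush]  L0: P0=S P1=S  mem[L0]=53
18. P0: load  L0  bus=[-]  L0: P0=S P1=S  mem[L0]=53
19. P0: load  L0  bus=[-]  L0: P0=S P1=S  mem[L0]=53
20. P1: load  L0  bus=[-]  L0: P0=S P1=S  mem[L0]=53
21. P0: load  L1  bus=[-]  L1: P0=M P1=I  mem[L1]=16
22. P0: load  L0  bus=[-]  L0: P0=S P1=S  mem[L0]=53
23. P1: load  L1  bus=[BusRd,Flush]  L1: P0=S P1=S  mem[L1]=85
24. P0: load  L1  bus=[-]  L1: P0=S P1=S  mem[L1]=85
25. P1: load  L1  bus=[-]  L1: P0=S P1=S  mem[L1]=85
26. P1: load  L1  bus=[-]  L1: P0=S P1=S  mem[L1]=85
27. P0: store L1 := 11  bus=[BusRdX]  L1: P0=M P1=I  mem[L1]=85
28. P1: load  L0  bus=[-]  L0: P0=S P1=S  mem[L0]=53
29. P1: load  L0  bus=[-]  L0: P0=S P1=S  mem[L0]=53

bus = none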